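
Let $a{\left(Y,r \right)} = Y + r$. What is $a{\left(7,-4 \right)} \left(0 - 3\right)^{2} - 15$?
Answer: $12$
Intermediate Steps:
$a{\left(7,-4 \right)} \left(0 - 3\right)^{2} - 15 = \left(7 - 4\right) \left(0 - 3\right)^{2} - 15 = 3 \left(-3\right)^{2} - 15 = 3 \cdot 9 - 15 = 27 - 15 = 12$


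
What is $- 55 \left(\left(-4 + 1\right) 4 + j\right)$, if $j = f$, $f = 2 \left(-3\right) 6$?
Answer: $2640$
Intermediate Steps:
$f = -36$ ($f = \left(-6\right) 6 = -36$)
$j = -36$
$- 55 \left(\left(-4 + 1\right) 4 + j\right) = - 55 \left(\left(-4 + 1\right) 4 - 36\right) = - 55 \left(\left(-3\right) 4 - 36\right) = - 55 \left(-12 - 36\right) = - 55 \left(-48\right) = \left(-1\right) \left(-2640\right) = 2640$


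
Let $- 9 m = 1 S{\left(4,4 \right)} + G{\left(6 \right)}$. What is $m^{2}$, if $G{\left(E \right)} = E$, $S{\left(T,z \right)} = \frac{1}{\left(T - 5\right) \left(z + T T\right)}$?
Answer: $\frac{14161}{32400} \approx 0.43707$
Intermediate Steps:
$S{\left(T,z \right)} = \frac{1}{\left(-5 + T\right) \left(z + T^{2}\right)}$
$m = - \frac{119}{180}$ ($m = - \frac{1 \frac{1}{4^{3} - 20 - 5 \cdot 4^{2} + 4 \cdot 4} + 6}{9} = - \frac{1 \frac{1}{64 - 20 - 80 + 16} + 6}{9} = - \frac{1 \frac{1}{-20} + 6}{9} = - \frac{1 \left(- \frac{1}{20}\right) + 6}{9} = - \frac{- \frac{1}{20} + 6}{9} = \left(- \frac{1}{9}\right) \frac{119}{20} = - \frac{119}{180} \approx -0.66111$)
$m^{2} = \left(- \frac{119}{180}\right)^{2} = \frac{14161}{32400}$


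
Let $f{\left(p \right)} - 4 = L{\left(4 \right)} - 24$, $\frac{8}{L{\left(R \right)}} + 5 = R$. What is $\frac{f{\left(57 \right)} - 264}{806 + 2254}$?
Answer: $- \frac{73}{765} \approx -0.095425$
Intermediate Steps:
$L{\left(R \right)} = \frac{8}{-5 + R}$
$f{\left(p \right)} = -28$ ($f{\left(p \right)} = 4 + \left(\frac{8}{-5 + 4} - 24\right) = 4 - \left(24 - \frac{8}{-1}\right) = 4 + \left(8 \left(-1\right) - 24\right) = 4 - 32 = -28$)
$\frac{f{\left(57 \right)} - 264}{806 + 2254} = \frac{-28 - 264}{806 + 2254} = \frac{-28 - 264}{3060} = \left(-28 - 264\right) \frac{1}{3060} = \left(-292\right) \frac{1}{3060} = - \frac{73}{765}$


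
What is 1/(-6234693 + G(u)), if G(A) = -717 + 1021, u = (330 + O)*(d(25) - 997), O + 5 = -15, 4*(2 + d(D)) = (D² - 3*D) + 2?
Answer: -1/6234389 ≈ -1.6040e-7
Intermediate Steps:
d(D) = -3/2 - 3*D/4 + D²/4 (d(D) = -2 + ((D² - 3*D) + 2)/4 = -2 + (2 + D² - 3*D)/4 = -2 + (½ - 3*D/4 + D²/4) = -3/2 - 3*D/4 + D²/4)
O = -20 (O = -5 - 15 = -20)
u = -266910 (u = (330 - 20)*((-3/2 - ¾*25 + (¼)*25²) - 997) = 310*((-3/2 - 75/4 + (¼)*625) - 997) = 310*((-3/2 - 75/4 + 625/4) - 997) = 310*(136 - 997) = 310*(-861) = -266910)
G(A) = 304
1/(-6234693 + G(u)) = 1/(-6234693 + 304) = 1/(-6234389) = -1/6234389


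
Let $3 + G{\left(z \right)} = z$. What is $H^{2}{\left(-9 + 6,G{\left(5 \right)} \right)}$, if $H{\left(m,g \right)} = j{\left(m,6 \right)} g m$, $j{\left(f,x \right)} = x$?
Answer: $1296$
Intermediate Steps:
$G{\left(z \right)} = -3 + z$
$H{\left(m,g \right)} = 6 g m$
$H^{2}{\left(-9 + 6,G{\left(5 \right)} \right)} = \left(6 \left(-3 + 5\right) \left(-9 + 6\right)\right)^{2} = \left(6 \cdot 2 \left(-3\right)\right)^{2} = \left(-36\right)^{2} = 1296$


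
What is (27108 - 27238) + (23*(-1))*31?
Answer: -843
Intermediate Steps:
(27108 - 27238) + (23*(-1))*31 = -130 - 23*31 = -130 - 713 = -843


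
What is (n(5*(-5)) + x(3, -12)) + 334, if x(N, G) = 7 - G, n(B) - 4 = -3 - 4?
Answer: 350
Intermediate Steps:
n(B) = -3 (n(B) = 4 + (-3 - 4) = 4 - 7 = -3)
(n(5*(-5)) + x(3, -12)) + 334 = (-3 + (7 - 1*(-12))) + 334 = (-3 + (7 + 12)) + 334 = (-3 + 19) + 334 = 16 + 334 = 350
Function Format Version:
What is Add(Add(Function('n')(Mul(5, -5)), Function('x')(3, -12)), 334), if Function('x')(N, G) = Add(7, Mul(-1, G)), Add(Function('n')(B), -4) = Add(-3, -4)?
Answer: 350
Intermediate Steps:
Function('n')(B) = -3 (Function('n')(B) = Add(4, Add(-3, -4)) = Add(4, -7) = -3)
Add(Add(Function('n')(Mul(5, -5)), Function('x')(3, -12)), 334) = Add(Add(-3, Add(7, Mul(-1, -12))), 334) = Add(Add(-3, Add(7, 12)), 334) = Add(Add(-3, 19), 334) = Add(16, 334) = 350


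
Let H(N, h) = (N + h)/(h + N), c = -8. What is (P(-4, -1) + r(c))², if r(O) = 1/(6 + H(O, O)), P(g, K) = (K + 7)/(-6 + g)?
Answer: 256/1225 ≈ 0.20898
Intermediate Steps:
P(g, K) = (7 + K)/(-6 + g)
H(N, h) = 1 (H(N, h) = (N + h)/(N + h) = 1)
r(O) = ⅐ (r(O) = 1/(6 + 1) = 1/7 = ⅐)
(P(-4, -1) + r(c))² = ((7 - 1)/(-6 - 4) + ⅐)² = (6/(-10) + ⅐)² = (-⅒*6 + ⅐)² = (-⅗ + ⅐)² = (-16/35)² = 256/1225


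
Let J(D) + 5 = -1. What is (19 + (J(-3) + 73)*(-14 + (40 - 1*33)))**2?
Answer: 202500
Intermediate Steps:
J(D) = -6 (J(D) = -5 - 1 = -6)
(19 + (J(-3) + 73)*(-14 + (40 - 1*33)))**2 = (19 + (-6 + 73)*(-14 + (40 - 1*33)))**2 = (19 + 67*(-14 + (40 - 33)))**2 = (19 + 67*(-14 + 7))**2 = (19 + 67*(-7))**2 = (19 - 469)**2 = (-450)**2 = 202500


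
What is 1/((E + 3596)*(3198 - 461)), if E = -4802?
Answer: -1/3300822 ≈ -3.0295e-7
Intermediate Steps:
1/((E + 3596)*(3198 - 461)) = 1/((-4802 + 3596)*(3198 - 461)) = 1/(-1206*2737) = 1/(-3300822) = -1/3300822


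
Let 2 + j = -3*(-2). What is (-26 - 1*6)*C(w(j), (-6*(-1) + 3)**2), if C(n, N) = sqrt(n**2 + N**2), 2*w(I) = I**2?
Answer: -160*sqrt(265) ≈ -2604.6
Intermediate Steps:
j = 4 (j = -2 - 3*(-2) = -2 + 6 = 4)
w(I) = I**2/2
C(n, N) = sqrt(N**2 + n**2)
(-26 - 1*6)*C(w(j), (-6*(-1) + 3)**2) = (-26 - 1*6)*sqrt(((-6*(-1) + 3)**2)**2 + ((1/2)*4**2)**2) = (-26 - 6)*sqrt(((6 + 3)**2)**2 + ((1/2)*16)**2) = -32*sqrt((9**2)**2 + 8**2) = -32*sqrt(81**2 + 64) = -32*sqrt(6561 + 64) = -160*sqrt(265)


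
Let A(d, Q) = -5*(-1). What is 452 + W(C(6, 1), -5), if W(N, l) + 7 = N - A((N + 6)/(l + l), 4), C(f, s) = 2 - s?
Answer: 441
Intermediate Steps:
A(d, Q) = 5
W(N, l) = -12 + N (W(N, l) = -7 + (N - 1*5) = -7 + (N - 5) = -7 + (-5 + N) = -12 + N)
452 + W(C(6, 1), -5) = 452 + (-12 + (2 - 1*1)) = 452 + (-12 + (2 - 1)) = 452 + (-12 + 1) = 452 - 11 = 441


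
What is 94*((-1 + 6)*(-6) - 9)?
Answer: -3666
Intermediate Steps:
94*((-1 + 6)*(-6) - 9) = 94*(5*(-6) - 9) = 94*(-30 - 9) = 94*(-39) = -3666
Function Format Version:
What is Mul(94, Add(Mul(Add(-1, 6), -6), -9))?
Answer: -3666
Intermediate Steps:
Mul(94, Add(Mul(Add(-1, 6), -6), -9)) = Mul(94, Add(Mul(5, -6), -9)) = Mul(94, Add(-30, -9)) = Mul(94, -39) = -3666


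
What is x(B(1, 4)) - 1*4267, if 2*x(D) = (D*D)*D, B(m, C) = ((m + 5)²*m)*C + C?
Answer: 1616629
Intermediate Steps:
B(m, C) = C + C*m*(5 + m)² (B(m, C) = ((5 + m)²*m)*C + C = (m*(5 + m)²)*C + C = C*m*(5 + m)² + C = C + C*m*(5 + m)²)
x(D) = D³/2 (x(D) = ((D*D)*D)/2 = (D²*D)/2 = D³/2)
x(B(1, 4)) - 1*4267 = (4*(1 + 1*(5 + 1)²))³/2 - 1*4267 = (4*(1 + 1*6²))³/2 - 4267 = (4*(1 + 1*36))³/2 - 4267 = (4*(1 + 36))³/2 - 4267 = (4*37)³/2 - 4267 = (½)*148³ - 4267 = (½)*3241792 - 4267 = 1620896 - 4267 = 1616629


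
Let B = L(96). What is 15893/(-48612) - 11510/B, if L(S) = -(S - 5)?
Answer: 558077857/4423692 ≈ 126.16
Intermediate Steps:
L(S) = 5 - S (L(S) = -(-5 + S) = 5 - S)
B = -91 (B = 5 - 1*96 = 5 - 96 = -91)
15893/(-48612) - 11510/B = 15893/(-48612) - 11510/(-91) = 15893*(-1/48612) - 11510*(-1/91) = -15893/48612 + 11510/91 = 558077857/4423692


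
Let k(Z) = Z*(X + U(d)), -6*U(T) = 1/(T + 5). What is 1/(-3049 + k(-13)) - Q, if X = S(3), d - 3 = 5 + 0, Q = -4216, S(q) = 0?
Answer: 77123282/18293 ≈ 4216.0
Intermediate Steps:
d = 8 (d = 3 + (5 + 0) = 3 + 5 = 8)
U(T) = -1/(6*(5 + T)) (U(T) = -1/(6*(T + 5)) = -1/(6*(5 + T)))
X = 0
k(Z) = -Z/78 (k(Z) = Z*(0 - 1/(30 + 6*8)) = Z*(0 - 1/(30 + 48)) = Z*(0 - 1/78) = Z*(-1/78) = -Z/78)
1/(-3049 + k(-13)) - Q = 1/(-3049 - 1/78*(-13)) - 1*(-4216) = 1/(-3049 + ⅙) + 4216 = 1/(-18293/6) + 4216 = -6/18293 + 4216 = 77123282/18293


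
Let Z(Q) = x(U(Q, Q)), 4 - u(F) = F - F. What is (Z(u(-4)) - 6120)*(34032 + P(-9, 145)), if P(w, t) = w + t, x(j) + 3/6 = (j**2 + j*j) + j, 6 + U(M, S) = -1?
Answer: -206015956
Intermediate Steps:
U(M, S) = -7 (U(M, S) = -6 - 1 = -7)
u(F) = 4 (u(F) = 4 - (F - F) = 4 - 1*0 = 4 + 0 = 4)
x(j) = -1/2 + j + 2*j**2 (x(j) = -1/2 + ((j**2 + j*j) + j) = -1/2 + ((j**2 + j**2) + j) = -1/2 + (2*j**2 + j) = -1/2 + (j + 2*j**2) = -1/2 + j + 2*j**2)
Z(Q) = 181/2 (Z(Q) = -1/2 - 7 + 2*(-7)**2 = -1/2 - 7 + 2*49 = -1/2 - 7 + 98 = 181/2)
P(w, t) = t + w
(Z(u(-4)) - 6120)*(34032 + P(-9, 145)) = (181/2 - 6120)*(34032 + (145 - 9)) = -12059*(34032 + 136)/2 = -12059/2*34168 = -206015956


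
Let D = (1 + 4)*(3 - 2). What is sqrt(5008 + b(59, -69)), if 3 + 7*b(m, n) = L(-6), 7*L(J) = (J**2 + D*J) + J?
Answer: sqrt(245371)/7 ≈ 70.764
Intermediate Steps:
D = 5 (D = 5*1 = 5)
L(J) = J**2/7 + 6*J/7 (L(J) = ((J**2 + 5*J) + J)/7 = (J**2 + 6*J)/7 = J**2/7 + 6*J/7)
b(m, n) = -3/7 (b(m, n) = -3/7 + ((1/7)*(-6)*(6 - 6))/7 = -3/7 + ((1/7)*(-6)*0)/7 = -3/7 + (1/7)*0 = -3/7 + 0 = -3/7)
sqrt(5008 + b(59, -69)) = sqrt(5008 - 3/7) = sqrt(35053/7) = sqrt(245371)/7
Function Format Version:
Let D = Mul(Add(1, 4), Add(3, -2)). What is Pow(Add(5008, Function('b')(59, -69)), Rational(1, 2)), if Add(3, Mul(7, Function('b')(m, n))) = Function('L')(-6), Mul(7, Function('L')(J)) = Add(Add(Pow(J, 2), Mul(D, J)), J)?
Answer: Mul(Rational(1, 7), Pow(245371, Rational(1, 2))) ≈ 70.764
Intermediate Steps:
D = 5 (D = Mul(5, 1) = 5)
Function('L')(J) = Add(Mul(Rational(1, 7), Pow(J, 2)), Mul(Rational(6, 7), J)) (Function('L')(J) = Mul(Rational(1, 7), Add(Add(Pow(J, 2), Mul(5, J)), J)) = Mul(Rational(1, 7), Add(Pow(J, 2), Mul(6, J))) = Add(Mul(Rational(1, 7), Pow(J, 2)), Mul(Rational(6, 7), J)))
Function('b')(m, n) = Rational(-3, 7) (Function('b')(m, n) = Add(Rational(-3, 7), Mul(Rational(1, 7), Mul(Rational(1, 7), -6, Add(6, -6)))) = Add(Rational(-3, 7), Mul(Rational(1, 7), Mul(Rational(1, 7), -6, 0))) = Add(Rational(-3, 7), Mul(Rational(1, 7), 0)) = Add(Rational(-3, 7), 0) = Rational(-3, 7))
Pow(Add(5008, Function('b')(59, -69)), Rational(1, 2)) = Pow(Add(5008, Rational(-3, 7)), Rational(1, 2)) = Pow(Rational(35053, 7), Rational(1, 2)) = Mul(Rational(1, 7), Pow(245371, Rational(1, 2)))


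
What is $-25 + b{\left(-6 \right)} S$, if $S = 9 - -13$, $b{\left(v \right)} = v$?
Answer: $-157$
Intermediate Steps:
$S = 22$ ($S = 9 + 13 = 22$)
$-25 + b{\left(-6 \right)} S = -25 - 132 = -157$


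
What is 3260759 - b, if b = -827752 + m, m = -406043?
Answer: 4494554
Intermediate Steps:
b = -1233795 (b = -827752 - 406043 = -1233795)
3260759 - b = 3260759 - 1*(-1233795) = 3260759 + 1233795 = 4494554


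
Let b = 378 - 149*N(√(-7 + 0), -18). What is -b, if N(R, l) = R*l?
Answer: -378 - 2682*I*√7 ≈ -378.0 - 7095.9*I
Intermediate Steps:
b = 378 + 2682*I*√7 (b = 378 - 149*√(-7 + 0)*(-18) = 378 - 149*√(-7)*(-18) = 378 - 149*I*√7*(-18) = 378 - (-2682)*I*√7 = 378 + 2682*I*√7 ≈ 378.0 + 7095.9*I)
-b = -(378 + 2682*I*√7) = -378 - 2682*I*√7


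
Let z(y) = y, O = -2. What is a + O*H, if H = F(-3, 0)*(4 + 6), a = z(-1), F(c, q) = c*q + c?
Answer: 59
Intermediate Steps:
F(c, q) = c + c*q
a = -1
H = -30 (H = (-3*(1 + 0))*(4 + 6) = -3*1*10 = -3*10 = -30)
a + O*H = -1 - 2*(-30) = -1 + 60 = 59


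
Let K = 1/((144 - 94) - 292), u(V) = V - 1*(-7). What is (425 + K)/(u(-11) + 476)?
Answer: 102849/114224 ≈ 0.90042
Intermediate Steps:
u(V) = 7 + V (u(V) = V + 7 = 7 + V)
K = -1/242 (K = 1/(50 - 292) = 1/(-242) = -1/242 ≈ -0.0041322)
(425 + K)/(u(-11) + 476) = (425 - 1/242)/((7 - 11) + 476) = 102849/(242*(-4 + 476)) = (102849/242)/472 = (102849/242)*(1/472) = 102849/114224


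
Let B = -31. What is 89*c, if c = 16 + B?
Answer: -1335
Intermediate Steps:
c = -15 (c = 16 - 31 = -15)
89*c = 89*(-15) = -1335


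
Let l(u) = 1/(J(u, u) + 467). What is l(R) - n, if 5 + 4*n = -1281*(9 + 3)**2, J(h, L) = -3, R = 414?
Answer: 21398405/464 ≈ 46117.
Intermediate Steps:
l(u) = 1/464 (l(u) = 1/(-3 + 467) = 1/464)
n = -184469/4 (n = -5/4 + (-1281*(9 + 3)**2)/4 = -5/4 + (-1281*12**2)/4 = -5/4 + (-1281*144)/4 = -5/4 + (1/4)*(-184464) = -5/4 - 46116 = -184469/4 ≈ -46117.)
l(R) - n = 1/464 - 1*(-184469/4) = 1/464 + 184469/4 = 21398405/464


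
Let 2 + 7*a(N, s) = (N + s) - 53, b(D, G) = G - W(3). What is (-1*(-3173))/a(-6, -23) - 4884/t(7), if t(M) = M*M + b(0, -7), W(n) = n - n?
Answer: -31979/84 ≈ -380.70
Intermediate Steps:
W(n) = 0
b(D, G) = G (b(D, G) = G - 1*0 = G + 0 = G)
a(N, s) = -55/7 + N/7 + s/7 (a(N, s) = -2/7 + ((N + s) - 53)/7 = -2/7 + (-53 + N + s)/7 = -2/7 + (-53/7 + N/7 + s/7) = -55/7 + N/7 + s/7)
t(M) = -7 + M² (t(M) = M*M - 7 = M² - 7 = -7 + M²)
(-1*(-3173))/a(-6, -23) - 4884/t(7) = (-1*(-3173))/(-55/7 + (⅐)*(-6) + (⅐)*(-23)) - 4884/(-7 + 7²) = 3173/(-55/7 - 6/7 - 23/7) - 4884/(-7 + 49) = 3173/(-12) - 4884/42 = 3173*(-1/12) - 4884*1/42 = -3173/12 - 814/7 = -31979/84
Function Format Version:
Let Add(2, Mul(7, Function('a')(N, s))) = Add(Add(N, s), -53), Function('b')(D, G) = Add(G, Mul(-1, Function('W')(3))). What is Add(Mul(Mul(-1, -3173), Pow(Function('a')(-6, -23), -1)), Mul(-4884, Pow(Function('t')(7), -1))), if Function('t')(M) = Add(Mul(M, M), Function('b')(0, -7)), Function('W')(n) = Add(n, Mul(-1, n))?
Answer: Rational(-31979, 84) ≈ -380.70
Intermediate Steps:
Function('W')(n) = 0
Function('b')(D, G) = G (Function('b')(D, G) = Add(G, Mul(-1, 0)) = Add(G, 0) = G)
Function('a')(N, s) = Add(Rational(-55, 7), Mul(Rational(1, 7), N), Mul(Rational(1, 7), s)) (Function('a')(N, s) = Add(Rational(-2, 7), Mul(Rational(1, 7), Add(Add(N, s), -53))) = Add(Rational(-2, 7), Mul(Rational(1, 7), Add(-53, N, s))) = Add(Rational(-2, 7), Add(Rational(-53, 7), Mul(Rational(1, 7), N), Mul(Rational(1, 7), s))) = Add(Rational(-55, 7), Mul(Rational(1, 7), N), Mul(Rational(1, 7), s)))
Function('t')(M) = Add(-7, Pow(M, 2)) (Function('t')(M) = Add(Mul(M, M), -7) = Add(Pow(M, 2), -7) = Add(-7, Pow(M, 2)))
Add(Mul(Mul(-1, -3173), Pow(Function('a')(-6, -23), -1)), Mul(-4884, Pow(Function('t')(7), -1))) = Add(Mul(Mul(-1, -3173), Pow(Add(Rational(-55, 7), Mul(Rational(1, 7), -6), Mul(Rational(1, 7), -23)), -1)), Mul(-4884, Pow(Add(-7, Pow(7, 2)), -1))) = Add(Mul(3173, Pow(Add(Rational(-55, 7), Rational(-6, 7), Rational(-23, 7)), -1)), Mul(-4884, Pow(Add(-7, 49), -1))) = Add(Mul(3173, Pow(-12, -1)), Mul(-4884, Pow(42, -1))) = Add(Mul(3173, Rational(-1, 12)), Mul(-4884, Rational(1, 42))) = Add(Rational(-3173, 12), Rational(-814, 7)) = Rational(-31979, 84)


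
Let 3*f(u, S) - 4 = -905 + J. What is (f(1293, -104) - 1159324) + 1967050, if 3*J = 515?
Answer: 7267346/9 ≈ 8.0748e+5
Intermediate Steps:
J = 515/3 (J = (1/3)*515 = 515/3 ≈ 171.67)
f(u, S) = -2188/9 (f(u, S) = 4/3 + (-905 + 515/3)/3 = 4/3 + (1/3)*(-2200/3) = 4/3 - 2200/9 = -2188/9)
(f(1293, -104) - 1159324) + 1967050 = (-2188/9 - 1159324) + 1967050 = -10436104/9 + 1967050 = 7267346/9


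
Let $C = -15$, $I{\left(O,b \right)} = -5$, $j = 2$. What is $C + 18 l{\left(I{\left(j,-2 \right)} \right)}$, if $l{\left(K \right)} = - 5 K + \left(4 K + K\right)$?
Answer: $-15$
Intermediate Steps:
$l{\left(K \right)} = 0$ ($l{\left(K \right)} = - 5 K + 5 K = 0$)
$C + 18 l{\left(I{\left(j,-2 \right)} \right)} = -15 + 18 \cdot 0 = -15 + 0 = -15$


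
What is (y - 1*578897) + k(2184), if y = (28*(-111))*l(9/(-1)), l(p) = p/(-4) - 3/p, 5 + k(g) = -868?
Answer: -587799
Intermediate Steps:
k(g) = -873 (k(g) = -5 - 868 = -873)
l(p) = -3/p - p/4 (l(p) = p*(-¼) - 3/p = -p/4 - 3/p = -3/p - p/4)
y = -8029 (y = (28*(-111))*(-3/(9/(-1)) - 9/(4*(-1))) = -3108*(-3/(9*(-1)) - 9*(-1)/4) = -3108*(-3/(-9) - ¼*(-9)) = -3108*(-3*(-⅑) + 9/4) = -3108*(⅓ + 9/4) = -3108*31/12 = -8029)
(y - 1*578897) + k(2184) = (-8029 - 1*578897) - 873 = (-8029 - 578897) - 873 = -586926 - 873 = -587799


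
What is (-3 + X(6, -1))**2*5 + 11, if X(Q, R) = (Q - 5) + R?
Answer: 56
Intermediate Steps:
X(Q, R) = -5 + Q + R (X(Q, R) = (-5 + Q) + R = -5 + Q + R)
(-3 + X(6, -1))**2*5 + 11 = (-3 + (-5 + 6 - 1))**2*5 + 11 = (-3 + 0)**2*5 + 11 = (-3)**2*5 + 11 = 9*5 + 11 = 45 + 11 = 56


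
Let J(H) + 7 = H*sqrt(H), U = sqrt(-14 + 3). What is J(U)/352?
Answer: -7/352 + 11**(3/4)*I**(3/2)/352 ≈ -0.03202 + 0.012134*I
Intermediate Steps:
U = I*sqrt(11) (U = sqrt(-11) = I*sqrt(11) ≈ 3.3166*I)
J(H) = -7 + H**(3/2) (J(H) = -7 + H*sqrt(H) = -7 + H**(3/2))
J(U)/352 = (-7 + (I*sqrt(11))**(3/2))/352 = (-7 + 11**(3/4)*I**(3/2))*(1/352) = -7/352 + 11**(3/4)*I**(3/2)/352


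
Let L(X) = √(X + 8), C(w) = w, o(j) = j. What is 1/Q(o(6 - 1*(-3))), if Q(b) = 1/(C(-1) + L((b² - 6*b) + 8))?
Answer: -1 + √43 ≈ 5.5574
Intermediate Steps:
L(X) = √(8 + X)
Q(b) = 1/(-1 + √(16 + b² - 6*b)) (Q(b) = 1/(-1 + √(8 + ((b² - 6*b) + 8))) = 1/(-1 + √(8 + (8 + b² - 6*b))) = 1/(-1 + √(16 + b² - 6*b)))
1/Q(o(6 - 1*(-3))) = 1/(1/(-1 + √(16 + (6 - 1*(-3))² - 6*(6 - 1*(-3))))) = 1/(1/(-1 + √(16 + (6 + 3)² - 6*(6 + 3)))) = 1/(1/(-1 + √(16 + 9² - 6*9))) = 1/(1/(-1 + √(16 + 81 - 54))) = 1/(1/(-1 + √43)) = -1 + √43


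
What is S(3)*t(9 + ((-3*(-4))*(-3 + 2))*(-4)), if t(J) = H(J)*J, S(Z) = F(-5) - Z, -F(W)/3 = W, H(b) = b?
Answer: 38988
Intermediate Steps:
F(W) = -3*W
S(Z) = 15 - Z (S(Z) = -3*(-5) - Z = 15 - Z)
t(J) = J² (t(J) = J*J = J²)
S(3)*t(9 + ((-3*(-4))*(-3 + 2))*(-4)) = (15 - 1*3)*(9 + ((-3*(-4))*(-3 + 2))*(-4))² = (15 - 3)*(9 + (12*(-1))*(-4))² = 12*(9 - 12*(-4))² = 12*(9 + 48)² = 12*57² = 12*3249 = 38988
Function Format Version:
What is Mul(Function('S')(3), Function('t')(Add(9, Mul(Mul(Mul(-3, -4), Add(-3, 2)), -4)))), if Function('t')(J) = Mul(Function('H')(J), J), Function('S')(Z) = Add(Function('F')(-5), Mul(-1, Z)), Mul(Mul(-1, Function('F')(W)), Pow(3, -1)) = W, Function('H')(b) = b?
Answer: 38988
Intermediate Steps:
Function('F')(W) = Mul(-3, W)
Function('S')(Z) = Add(15, Mul(-1, Z)) (Function('S')(Z) = Add(Mul(-3, -5), Mul(-1, Z)) = Add(15, Mul(-1, Z)))
Function('t')(J) = Pow(J, 2) (Function('t')(J) = Mul(J, J) = Pow(J, 2))
Mul(Function('S')(3), Function('t')(Add(9, Mul(Mul(Mul(-3, -4), Add(-3, 2)), -4)))) = Mul(Add(15, Mul(-1, 3)), Pow(Add(9, Mul(Mul(Mul(-3, -4), Add(-3, 2)), -4)), 2)) = Mul(Add(15, -3), Pow(Add(9, Mul(Mul(12, -1), -4)), 2)) = Mul(12, Pow(Add(9, Mul(-12, -4)), 2)) = Mul(12, Pow(Add(9, 48), 2)) = Mul(12, Pow(57, 2)) = Mul(12, 3249) = 38988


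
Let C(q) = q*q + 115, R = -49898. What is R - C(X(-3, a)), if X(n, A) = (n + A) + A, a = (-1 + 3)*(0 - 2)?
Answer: -50134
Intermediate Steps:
a = -4 (a = 2*(-2) = -4)
X(n, A) = n + 2*A (X(n, A) = (A + n) + A = n + 2*A)
C(q) = 115 + q**2 (C(q) = q**2 + 115 = 115 + q**2)
R - C(X(-3, a)) = -49898 - (115 + (-3 + 2*(-4))**2) = -49898 - (115 + (-3 - 8)**2) = -49898 - (115 + (-11)**2) = -49898 - (115 + 121) = -49898 - 1*236 = -49898 - 236 = -50134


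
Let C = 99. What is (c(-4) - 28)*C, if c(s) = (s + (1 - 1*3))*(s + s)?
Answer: 1980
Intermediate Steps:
c(s) = 2*s*(-2 + s) (c(s) = (s + (1 - 3))*(2*s) = (s - 2)*(2*s) = (-2 + s)*(2*s) = 2*s*(-2 + s))
(c(-4) - 28)*C = (2*(-4)*(-2 - 4) - 28)*99 = (2*(-4)*(-6) - 28)*99 = (48 - 28)*99 = 20*99 = 1980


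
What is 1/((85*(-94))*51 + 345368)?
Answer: -1/62122 ≈ -1.6097e-5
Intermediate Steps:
1/((85*(-94))*51 + 345368) = 1/(-7990*51 + 345368) = 1/(-407490 + 345368) = 1/(-62122) = -1/62122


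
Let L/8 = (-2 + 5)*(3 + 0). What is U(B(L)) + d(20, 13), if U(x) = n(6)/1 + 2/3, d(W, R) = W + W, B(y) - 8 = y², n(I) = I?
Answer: 140/3 ≈ 46.667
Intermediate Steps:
L = 72 (L = 8*((-2 + 5)*(3 + 0)) = 8*(3*3) = 8*9 = 72)
B(y) = 8 + y²
d(W, R) = 2*W
U(x) = 20/3 (U(x) = 6/1 + 2/3 = 6*1 + 2*(⅓) = 6 + ⅔ = 20/3)
U(B(L)) + d(20, 13) = 20/3 + 2*20 = 20/3 + 40 = 140/3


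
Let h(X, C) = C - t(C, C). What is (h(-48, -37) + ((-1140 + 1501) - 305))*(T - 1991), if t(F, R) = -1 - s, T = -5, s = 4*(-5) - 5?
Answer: 9980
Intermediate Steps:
s = -25 (s = -20 - 5 = -25)
t(F, R) = 24 (t(F, R) = -1 - 1*(-25) = -1 + 25 = 24)
h(X, C) = -24 + C (h(X, C) = C - 1*24 = C - 24 = -24 + C)
(h(-48, -37) + ((-1140 + 1501) - 305))*(T - 1991) = ((-24 - 37) + ((-1140 + 1501) - 305))*(-5 - 1991) = (-61 + (361 - 305))*(-1996) = (-61 + 56)*(-1996) = -5*(-1996) = 9980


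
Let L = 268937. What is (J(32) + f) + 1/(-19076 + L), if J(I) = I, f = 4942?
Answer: 1242808615/249861 ≈ 4974.0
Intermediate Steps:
(J(32) + f) + 1/(-19076 + L) = (32 + 4942) + 1/(-19076 + 268937) = 4974 + 1/249861 = 1242808615/249861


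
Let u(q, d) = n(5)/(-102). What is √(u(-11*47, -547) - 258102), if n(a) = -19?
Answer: I*√2685291270/102 ≈ 508.04*I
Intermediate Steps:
u(q, d) = 19/102 (u(q, d) = -19/(-102) = -19*(-1/102) = 19/102)
√(u(-11*47, -547) - 258102) = √(19/102 - 258102) = √(-26326385/102) = I*√2685291270/102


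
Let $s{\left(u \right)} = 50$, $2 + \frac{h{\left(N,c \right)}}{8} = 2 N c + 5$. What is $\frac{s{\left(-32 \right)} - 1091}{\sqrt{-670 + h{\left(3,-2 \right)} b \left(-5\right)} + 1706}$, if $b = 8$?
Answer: $- \frac{887973}{1454113} + \frac{1041 \sqrt{2210}}{2908226} \approx -0.59384$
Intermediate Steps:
$h{\left(N,c \right)} = 24 + 16 N c$ ($h{\left(N,c \right)} = -16 + 8 \left(2 N c + 5\right) = -16 + 8 \left(5 + 2 N c\right) = -16 + \left(40 + 16 N c\right) = 24 + 16 N c$)
$\frac{s{\left(-32 \right)} - 1091}{\sqrt{-670 + h{\left(3,-2 \right)} b \left(-5\right)} + 1706} = \frac{50 - 1091}{\sqrt{-670 + \left(24 + 16 \cdot 3 \left(-2\right)\right) 8 \left(-5\right)} + 1706} = - \frac{1041}{\sqrt{-670 + \left(24 - 96\right) 8 \left(-5\right)} + 1706} = - \frac{1041}{\sqrt{-670 + \left(-72\right) 8 \left(-5\right)} + 1706} = - \frac{1041}{\sqrt{-670 - -2880} + 1706} = - \frac{1041}{\sqrt{-670 + 2880} + 1706} = - \frac{1041}{\sqrt{2210} + 1706} = - \frac{1041}{1706 + \sqrt{2210}}$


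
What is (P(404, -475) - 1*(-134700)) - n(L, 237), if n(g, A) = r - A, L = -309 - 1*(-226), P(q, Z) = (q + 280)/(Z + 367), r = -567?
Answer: 406493/3 ≈ 1.3550e+5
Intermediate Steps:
P(q, Z) = (280 + q)/(367 + Z)
L = -83 (L = -309 + 226 = -83)
n(g, A) = -567 - A
(P(404, -475) - 1*(-134700)) - n(L, 237) = ((280 + 404)/(367 - 475) - 1*(-134700)) - (-567 - 1*237) = (684/(-108) + 134700) - (-567 - 237) = (-1/108*684 + 134700) - 1*(-804) = (-19/3 + 134700) + 804 = 404081/3 + 804 = 406493/3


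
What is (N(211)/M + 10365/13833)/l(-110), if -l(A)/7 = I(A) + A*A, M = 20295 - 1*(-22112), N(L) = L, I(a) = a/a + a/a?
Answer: -73744553/8282431741689 ≈ -8.9037e-6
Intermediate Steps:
I(a) = 2 (I(a) = 1 + 1 = 2)
M = 42407 (M = 20295 + 22112 = 42407)
l(A) = -14 - 7*A² (l(A) = -7*(2 + A*A) = -7*(2 + A²) = -14 - 7*A²)
(N(211)/M + 10365/13833)/l(-110) = (211/42407 + 10365/13833)/(-14 - 7*(-110)²) = (211*(1/42407) + 10365*(1/13833))/(-14 - 7*12100) = (211/42407 + 3455/4611)/(-14 - 84700) = (147489106/195538677)/(-84714) = (147489106/195538677)*(-1/84714) = -73744553/8282431741689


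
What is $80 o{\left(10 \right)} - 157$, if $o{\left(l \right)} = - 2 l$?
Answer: $-1757$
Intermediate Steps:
$80 o{\left(10 \right)} - 157 = 80 \left(\left(-2\right) 10\right) - 157 = 80 \left(-20\right) - 157 = -1600 - 157 = -1757$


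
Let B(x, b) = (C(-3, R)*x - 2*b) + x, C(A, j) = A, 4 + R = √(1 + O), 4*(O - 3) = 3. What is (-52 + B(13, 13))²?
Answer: 10816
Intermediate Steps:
O = 15/4 (O = 3 + (¼)*3 = 3 + ¾ = 15/4 ≈ 3.7500)
R = -4 + √19/2 (R = -4 + √(1 + 15/4) = -4 + √(19/4) = -4 + √19/2 ≈ -1.8206)
B(x, b) = -2*b - 2*x (B(x, b) = (-3*x - 2*b) + x = -2*b - 2*x)
(-52 + B(13, 13))² = (-52 + (-2*13 - 2*13))² = (-52 + (-26 - 26))² = (-52 - 52)² = (-104)² = 10816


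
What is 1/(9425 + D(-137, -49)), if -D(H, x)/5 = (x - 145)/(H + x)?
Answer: 93/876040 ≈ 0.00010616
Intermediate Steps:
D(H, x) = -5*(-145 + x)/(H + x) (D(H, x) = -5*(x - 145)/(H + x) = -5*(-145 + x)/(H + x))
1/(9425 + D(-137, -49)) = 1/(9425 + 5*(145 - 1*(-49))/(-137 - 49)) = 1/(9425 + 5*(145 + 49)/(-186)) = 1/(9425 + 5*(-1/186)*194) = 1/(9425 - 485/93) = 1/(876040/93) = 93/876040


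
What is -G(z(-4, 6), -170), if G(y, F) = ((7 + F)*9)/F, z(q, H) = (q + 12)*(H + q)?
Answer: -1467/170 ≈ -8.6294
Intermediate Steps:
z(q, H) = (12 + q)*(H + q)
G(y, F) = (63 + 9*F)/F
-G(z(-4, 6), -170) = -(9 + 63/(-170)) = -(9 + 63*(-1/170)) = -(9 - 63/170) = -1*1467/170 = -1467/170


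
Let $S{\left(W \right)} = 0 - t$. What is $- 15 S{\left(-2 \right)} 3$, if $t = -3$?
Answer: $-135$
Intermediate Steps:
$S{\left(W \right)} = 3$ ($S{\left(W \right)} = 0 - -3 = 0 + 3 = 3$)
$- 15 S{\left(-2 \right)} 3 = \left(-15\right) 3 \cdot 3 = \left(-45\right) 3 = -135$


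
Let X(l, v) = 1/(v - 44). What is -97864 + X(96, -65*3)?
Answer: -23389497/239 ≈ -97864.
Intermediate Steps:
X(l, v) = 1/(-44 + v)
-97864 + X(96, -65*3) = -97864 + 1/(-44 - 65*3) = -97864 + 1/(-44 - 195) = -97864 + 1/(-239) = -97864 - 1/239 = -23389497/239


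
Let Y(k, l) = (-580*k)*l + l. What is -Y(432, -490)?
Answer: -122773910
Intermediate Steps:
Y(k, l) = l - 580*k*l (Y(k, l) = -580*k*l + l = l - 580*k*l)
-Y(432, -490) = -(-490)*(1 - 580*432) = -(-490)*(1 - 250560) = -(-490)*(-250559) = -1*122773910 = -122773910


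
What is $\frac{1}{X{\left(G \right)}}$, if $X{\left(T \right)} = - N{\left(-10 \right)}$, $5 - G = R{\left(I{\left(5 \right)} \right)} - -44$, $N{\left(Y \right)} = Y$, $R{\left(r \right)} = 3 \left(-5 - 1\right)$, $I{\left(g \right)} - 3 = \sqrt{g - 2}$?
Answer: $\frac{1}{10} \approx 0.1$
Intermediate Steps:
$I{\left(g \right)} = 3 + \sqrt{-2 + g}$ ($I{\left(g \right)} = 3 + \sqrt{g - 2} = 3 + \sqrt{-2 + g}$)
$R{\left(r \right)} = -18$ ($R{\left(r \right)} = 3 \left(-6\right) = -18$)
$G = -21$ ($G = 5 - \left(-18 - -44\right) = 5 - \left(-18 + 44\right) = 5 - 26 = -21$)
$X{\left(T \right)} = 10$ ($X{\left(T \right)} = \left(-1\right) \left(-10\right) = 10$)
$\frac{1}{X{\left(G \right)}} = \frac{1}{10}$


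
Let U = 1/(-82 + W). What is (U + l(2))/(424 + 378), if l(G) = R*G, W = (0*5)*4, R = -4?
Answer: -657/65764 ≈ -0.0099903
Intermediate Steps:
W = 0 (W = 0*4 = 0)
l(G) = -4*G
U = -1/82 (U = 1/(-82 + 0) = 1/(-82) = -1/82 ≈ -0.012195)
(U + l(2))/(424 + 378) = (-1/82 - 4*2)/(424 + 378) = (-1/82 - 8)/802 = -657/82*1/802 = -657/65764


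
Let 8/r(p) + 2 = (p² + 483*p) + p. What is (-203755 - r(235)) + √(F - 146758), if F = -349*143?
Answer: -34427056073/168963 + I*√196665 ≈ -2.0376e+5 + 443.47*I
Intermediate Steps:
r(p) = 8/(-2 + p² + 484*p) (r(p) = 8/(-2 + ((p² + 483*p) + p)) = 8/(-2 + (p² + 484*p)) = 8/(-2 + p² + 484*p))
F = -49907
(-203755 - r(235)) + √(F - 146758) = (-203755 - 8/(-2 + 235² + 484*235)) + √(-49907 - 146758) = (-203755 - 8/(-2 + 55225 + 113740)) + √(-196665) = (-203755 - 8/168963) + I*√196665 = -34427056073/168963 + I*√196665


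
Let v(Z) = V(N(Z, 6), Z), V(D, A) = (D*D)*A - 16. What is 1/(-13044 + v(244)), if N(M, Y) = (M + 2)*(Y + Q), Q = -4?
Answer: 1/59050556 ≈ 1.6935e-8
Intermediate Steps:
N(M, Y) = (-4 + Y)*(2 + M) (N(M, Y) = (M + 2)*(Y - 4) = (2 + M)*(-4 + Y) = (-4 + Y)*(2 + M))
V(D, A) = -16 + A*D² (V(D, A) = D²*A - 16 = A*D² - 16 = -16 + A*D²)
v(Z) = -16 + Z*(4 + 2*Z)² (v(Z) = -16 + Z*(-8 - 4*Z + 2*6 + Z*6)² = -16 + Z*(-8 - 4*Z + 12 + 6*Z)² = -16 + Z*(4 + 2*Z)²)
1/(-13044 + v(244)) = 1/(-13044 + (-16 + 4*244*(2 + 244)²)) = 1/(-13044 + (-16 + 4*244*246²)) = 1/(-13044 + (-16 + 4*244*60516)) = 1/(-13044 + (-16 + 59063616)) = 1/(-13044 + 59063600) = 1/59050556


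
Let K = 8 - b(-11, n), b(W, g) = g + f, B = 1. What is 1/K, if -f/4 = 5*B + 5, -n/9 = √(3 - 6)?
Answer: 16/849 - I*√3/283 ≈ 0.018846 - 0.0061203*I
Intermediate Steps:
n = -9*I*√3 (n = -9*√(3 - 6) = -9*I*√3 ≈ -15.588*I)
f = -40 (f = -4*(5*1 + 5) = -4*(5 + 5) = -4*10 = -40)
b(W, g) = -40 + g (b(W, g) = g - 40 = -40 + g)
K = 48 + 9*I*√3 (K = 8 - (-40 - 9*I*√3) = 8 + (40 + 9*I*√3) = 48 + 9*I*√3 ≈ 48.0 + 15.588*I)
1/K = 1/(48 + 9*I*√3)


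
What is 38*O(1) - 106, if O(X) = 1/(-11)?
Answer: -1204/11 ≈ -109.45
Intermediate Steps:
O(X) = -1/11
38*O(1) - 106 = 38*(-1/11) - 106 = -38/11 - 106 = -1204/11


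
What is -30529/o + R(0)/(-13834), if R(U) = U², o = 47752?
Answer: -30529/47752 ≈ -0.63932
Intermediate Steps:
-30529/o + R(0)/(-13834) = -30529/47752 + 0²/(-13834) = -30529*1/47752 + 0*(-1/13834) = -30529/47752 + 0 = -30529/47752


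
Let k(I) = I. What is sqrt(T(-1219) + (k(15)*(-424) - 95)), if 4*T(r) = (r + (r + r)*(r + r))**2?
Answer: sqrt(35314791864805)/2 ≈ 2.9713e+6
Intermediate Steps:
T(r) = (r + 4*r**2)**2/4 (T(r) = (r + (r + r)*(r + r))**2/4 = (r + (2*r)*(2*r))**2/4 = (r + 4*r**2)**2/4)
sqrt(T(-1219) + (k(15)*(-424) - 95)) = sqrt((1/4)*(-1219)**2*(1 + 4*(-1219))**2 + (15*(-424) - 95)) = sqrt((1/4)*1485961*(1 - 4876)**2 + (-6360 - 95)) = sqrt((1/4)*1485961*(-4875)**2 - 6455) = sqrt((1/4)*1485961*23765625 - 6455) = sqrt(35314791890625/4 - 6455) = sqrt(35314791864805/4) = sqrt(35314791864805)/2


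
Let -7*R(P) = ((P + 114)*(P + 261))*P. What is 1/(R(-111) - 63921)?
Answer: -7/397497 ≈ -1.7610e-5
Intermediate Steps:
R(P) = -P*(114 + P)*(261 + P)/7 (R(P) = -(P + 114)*(P + 261)*P/7 = -(114 + P)*(261 + P)*P/7 = -P*(114 + P)*(261 + P)/7)
1/(R(-111) - 63921) = 1/(-1/7*(-111)*(29754 + (-111)**2 + 375*(-111)) - 63921) = 1/(-1/7*(-111)*(29754 + 12321 - 41625) - 63921) = 1/(-1/7*(-111)*450 - 63921) = 1/(49950/7 - 63921) = 1/(-397497/7) = -7/397497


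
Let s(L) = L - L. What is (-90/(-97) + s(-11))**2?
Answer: 8100/9409 ≈ 0.86088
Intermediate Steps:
s(L) = 0
(-90/(-97) + s(-11))**2 = (-90/(-97) + 0)**2 = (-90*(-1/97) + 0)**2 = (90/97 + 0)**2 = (90/97)**2 = 8100/9409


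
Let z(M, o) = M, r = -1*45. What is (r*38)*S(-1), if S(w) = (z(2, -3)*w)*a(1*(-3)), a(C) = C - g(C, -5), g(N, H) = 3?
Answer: -20520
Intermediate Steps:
r = -45
a(C) = -3 + C (a(C) = C - 1*3 = C - 3 = -3 + C)
S(w) = -12*w (S(w) = (2*w)*(-3 + 1*(-3)) = (2*w)*(-3 - 3) = (2*w)*(-6) = -12*w)
(r*38)*S(-1) = (-45*38)*(-12*(-1)) = -1710*12 = -20520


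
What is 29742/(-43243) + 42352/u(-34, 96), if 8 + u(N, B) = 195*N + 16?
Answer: -1014189530/143177573 ≈ -7.0834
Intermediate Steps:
u(N, B) = 8 + 195*N (u(N, B) = -8 + (195*N + 16) = -8 + (16 + 195*N) = 8 + 195*N)
29742/(-43243) + 42352/u(-34, 96) = 29742/(-43243) + 42352/(8 + 195*(-34)) = 29742*(-1/43243) + 42352/(8 - 6630) = -29742/43243 + 42352/(-6622) = -29742/43243 + 42352*(-1/6622) = -29742/43243 - 21176/3311 = -1014189530/143177573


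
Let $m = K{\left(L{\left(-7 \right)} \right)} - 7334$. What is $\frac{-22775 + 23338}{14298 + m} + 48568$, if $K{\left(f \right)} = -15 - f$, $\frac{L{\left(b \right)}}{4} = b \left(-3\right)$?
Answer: $\frac{333419883}{6865} \approx 48568.0$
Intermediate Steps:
$L{\left(b \right)} = - 12 b$ ($L{\left(b \right)} = 4 b \left(-3\right) = 4 \left(- 3 b\right) = - 12 b$)
$m = -7433$ ($m = \left(-15 - \left(-12\right) \left(-7\right)\right) - 7334 = \left(-15 - 84\right) - 7334 = -99 - 7334 = -7433$)
$\frac{-22775 + 23338}{14298 + m} + 48568 = \frac{-22775 + 23338}{14298 - 7433} + 48568 = \frac{563}{6865} + 48568 = \frac{333419883}{6865}$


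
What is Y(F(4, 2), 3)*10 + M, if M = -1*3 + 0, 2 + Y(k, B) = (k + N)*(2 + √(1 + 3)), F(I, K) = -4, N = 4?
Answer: -23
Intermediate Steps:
Y(k, B) = 14 + 4*k (Y(k, B) = -2 + (k + 4)*(2 + √(1 + 3)) = -2 + (4 + k)*(2 + √4) = -2 + (4 + k)*(2 + 2) = -2 + (4 + k)*4 = -2 + (16 + 4*k) = 14 + 4*k)
M = -3 (M = -3 + 0 = -3)
Y(F(4, 2), 3)*10 + M = (14 + 4*(-4))*10 - 3 = (14 - 16)*10 - 3 = -2*10 - 3 = -20 - 3 = -23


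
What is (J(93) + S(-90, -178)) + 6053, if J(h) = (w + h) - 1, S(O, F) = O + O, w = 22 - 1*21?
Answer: 5966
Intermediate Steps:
w = 1 (w = 22 - 21 = 1)
S(O, F) = 2*O
J(h) = h (J(h) = (1 + h) - 1 = h)
(J(93) + S(-90, -178)) + 6053 = (93 + 2*(-90)) + 6053 = (93 - 180) + 6053 = -87 + 6053 = 5966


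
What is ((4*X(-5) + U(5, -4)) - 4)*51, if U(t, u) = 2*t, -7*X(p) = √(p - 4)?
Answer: 306 - 612*I/7 ≈ 306.0 - 87.429*I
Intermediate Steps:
X(p) = -√(-4 + p)/7 (X(p) = -√(p - 4)/7 = -√(-4 + p)/7)
((4*X(-5) + U(5, -4)) - 4)*51 = ((4*(-√(-4 - 5)/7) + 2*5) - 4)*51 = ((4*(-3*I/7) + 10) - 4)*51 = ((-12*I/7 + 10) - 4)*51 = ((10 - 12*I/7) - 4)*51 = (6 - 12*I/7)*51 = 306 - 612*I/7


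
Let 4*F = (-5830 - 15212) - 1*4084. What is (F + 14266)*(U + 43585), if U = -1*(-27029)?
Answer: 563817483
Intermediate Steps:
F = -12563/2 (F = ((-5830 - 15212) - 1*4084)/4 = (-21042 - 4084)/4 = (¼)*(-25126) = -12563/2 ≈ -6281.5)
U = 27029
(F + 14266)*(U + 43585) = (-12563/2 + 14266)*(27029 + 43585) = (15969/2)*70614 = 563817483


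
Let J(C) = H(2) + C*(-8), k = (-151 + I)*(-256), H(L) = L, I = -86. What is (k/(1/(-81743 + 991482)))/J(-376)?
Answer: 27597842304/1505 ≈ 1.8337e+7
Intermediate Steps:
k = 60672 (k = (-151 - 86)*(-256) = -237*(-256) = 60672)
J(C) = 2 - 8*C (J(C) = 2 + C*(-8) = 2 - 8*C)
(k/(1/(-81743 + 991482)))/J(-376) = (60672/(1/(-81743 + 991482)))/(2 - 8*(-376)) = (60672/(1/909739))/(2 + 3008) = (60672/(1/909739))/3010 = (60672*909739)*(1/3010) = 55195684608*(1/3010) = 27597842304/1505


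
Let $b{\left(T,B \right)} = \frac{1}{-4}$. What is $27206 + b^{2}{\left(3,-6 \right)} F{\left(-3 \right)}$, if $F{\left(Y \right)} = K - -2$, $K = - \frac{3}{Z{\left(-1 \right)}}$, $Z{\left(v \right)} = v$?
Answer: $\frac{435301}{16} \approx 27206.0$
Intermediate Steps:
$b{\left(T,B \right)} = - \frac{1}{4}$
$K = 3$ ($K = - \frac{3}{-1} = \left(-3\right) \left(-1\right) = 3$)
$F{\left(Y \right)} = 5$ ($F{\left(Y \right)} = 3 - -2 = 3 + 2 = 5$)
$27206 + b^{2}{\left(3,-6 \right)} F{\left(-3 \right)} = 27206 + \left(- \frac{1}{4}\right)^{2} \cdot 5 = 27206 + \frac{1}{16} \cdot 5 = 27206 + \frac{5}{16} = \frac{435301}{16}$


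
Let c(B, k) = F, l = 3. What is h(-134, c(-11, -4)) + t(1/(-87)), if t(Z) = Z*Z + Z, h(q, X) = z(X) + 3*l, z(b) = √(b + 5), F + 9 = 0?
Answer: 68035/7569 + 2*I ≈ 8.9886 + 2.0*I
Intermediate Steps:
F = -9 (F = -9 + 0 = -9)
z(b) = √(5 + b)
c(B, k) = -9
h(q, X) = 9 + √(5 + X) (h(q, X) = √(5 + X) + 3*3 = √(5 + X) + 9 = 9 + √(5 + X))
t(Z) = Z + Z² (t(Z) = Z² + Z = Z + Z²)
h(-134, c(-11, -4)) + t(1/(-87)) = (9 + √(5 - 9)) + (1 + 1/(-87))/(-87) = (9 + √(-4)) - (1 - 1/87)/87 = (9 + 2*I) - 1/87*86/87 = (9 + 2*I) - 86/7569 = 68035/7569 + 2*I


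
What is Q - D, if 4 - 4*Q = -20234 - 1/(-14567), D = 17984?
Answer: -753084767/58268 ≈ -12925.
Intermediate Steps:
Q = 294806945/58268 (Q = 1 - (-20234 - 1/(-14567))/4 = 1 - (-20234 - 1*(-1/14567))/4 = 1 - (-20234 + 1/14567)/4 = 1 - ¼*(-294748677/14567) = 1 + 294748677/58268 = 294806945/58268 ≈ 5059.5)
Q - D = 294806945/58268 - 1*17984 = 294806945/58268 - 17984 = -753084767/58268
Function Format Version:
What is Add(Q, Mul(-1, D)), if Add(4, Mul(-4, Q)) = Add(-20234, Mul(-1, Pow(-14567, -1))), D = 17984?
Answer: Rational(-753084767, 58268) ≈ -12925.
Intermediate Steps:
Q = Rational(294806945, 58268) (Q = Add(1, Mul(Rational(-1, 4), Add(-20234, Mul(-1, Pow(-14567, -1))))) = Add(1, Mul(Rational(-1, 4), Add(-20234, Mul(-1, Rational(-1, 14567))))) = Add(1, Mul(Rational(-1, 4), Add(-20234, Rational(1, 14567)))) = Add(1, Mul(Rational(-1, 4), Rational(-294748677, 14567))) = Add(1, Rational(294748677, 58268)) = Rational(294806945, 58268) ≈ 5059.5)
Add(Q, Mul(-1, D)) = Add(Rational(294806945, 58268), Mul(-1, 17984)) = Add(Rational(294806945, 58268), -17984) = Rational(-753084767, 58268)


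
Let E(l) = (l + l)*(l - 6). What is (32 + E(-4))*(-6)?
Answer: -672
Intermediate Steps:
E(l) = 2*l*(-6 + l) (E(l) = (2*l)*(-6 + l) = 2*l*(-6 + l))
(32 + E(-4))*(-6) = (32 + 2*(-4)*(-6 - 4))*(-6) = (32 + 2*(-4)*(-10))*(-6) = (32 + 80)*(-6) = 112*(-6) = -672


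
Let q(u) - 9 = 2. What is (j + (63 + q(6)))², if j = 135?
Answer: 43681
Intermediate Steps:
q(u) = 11 (q(u) = 9 + 2 = 11)
(j + (63 + q(6)))² = (135 + (63 + 11))² = (135 + 74)² = 209² = 43681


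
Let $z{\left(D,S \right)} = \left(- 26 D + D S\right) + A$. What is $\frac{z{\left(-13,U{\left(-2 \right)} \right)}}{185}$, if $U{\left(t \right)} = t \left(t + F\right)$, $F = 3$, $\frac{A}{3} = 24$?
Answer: $\frac{436}{185} \approx 2.3568$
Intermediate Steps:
$A = 72$ ($A = 3 \cdot 24 = 72$)
$U{\left(t \right)} = t \left(3 + t\right)$ ($U{\left(t \right)} = t \left(t + 3\right) = t \left(3 + t\right)$)
$z{\left(D,S \right)} = 72 - 26 D + D S$ ($z{\left(D,S \right)} = \left(- 26 D + D S\right) + 72 = 72 - 26 D + D S$)
$\frac{z{\left(-13,U{\left(-2 \right)} \right)}}{185} = \frac{72 - -338 - 13 \left(- 2 \left(3 - 2\right)\right)}{185} = \left(72 + 338 - 13 \left(\left(-2\right) 1\right)\right) \frac{1}{185} = \left(72 + 338 - -26\right) \frac{1}{185} = \left(72 + 338 + 26\right) \frac{1}{185} = 436 \cdot \frac{1}{185} = \frac{436}{185}$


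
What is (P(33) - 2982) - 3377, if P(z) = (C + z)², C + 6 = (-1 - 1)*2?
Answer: -5830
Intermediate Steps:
C = -10 (C = -6 + (-1 - 1)*2 = -6 - 2*2 = -6 - 4 = -10)
P(z) = (-10 + z)²
(P(33) - 2982) - 3377 = ((-10 + 33)² - 2982) - 3377 = (23² - 2982) - 3377 = (529 - 2982) - 3377 = -2453 - 3377 = -5830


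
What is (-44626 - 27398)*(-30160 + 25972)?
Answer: 301636512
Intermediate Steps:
(-44626 - 27398)*(-30160 + 25972) = -72024*(-4188) = 301636512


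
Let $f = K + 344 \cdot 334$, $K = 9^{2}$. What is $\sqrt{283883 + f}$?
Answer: $14 \sqrt{2035} \approx 631.55$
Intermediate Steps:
$K = 81$
$f = 114977$ ($f = 81 + 344 \cdot 334 = 81 + 114896 = 114977$)
$\sqrt{283883 + f} = \sqrt{283883 + 114977} = \sqrt{398860} = 14 \sqrt{2035}$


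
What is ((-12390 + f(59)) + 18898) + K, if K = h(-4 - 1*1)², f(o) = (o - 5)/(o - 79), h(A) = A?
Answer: 65303/10 ≈ 6530.3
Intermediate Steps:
f(o) = (-5 + o)/(-79 + o)
K = 25 (K = (-4 - 1*1)² = (-4 - 1)² = (-5)² = 25)
((-12390 + f(59)) + 18898) + K = ((-12390 + (-5 + 59)/(-79 + 59)) + 18898) + 25 = ((-12390 + 54/(-20)) + 18898) + 25 = ((-12390 - 1/20*54) + 18898) + 25 = ((-12390 - 27/10) + 18898) + 25 = (-123927/10 + 18898) + 25 = 65053/10 + 25 = 65303/10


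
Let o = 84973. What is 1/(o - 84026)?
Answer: 1/947 ≈ 0.0010560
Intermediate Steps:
1/(o - 84026) = 1/(84973 - 84026) = 1/947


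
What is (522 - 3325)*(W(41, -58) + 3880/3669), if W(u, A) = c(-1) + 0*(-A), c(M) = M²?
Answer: -21159847/3669 ≈ -5767.2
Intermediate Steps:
W(u, A) = 1 (W(u, A) = (-1)² + 0*(-A) = 1 + 0 = 1)
(522 - 3325)*(W(41, -58) + 3880/3669) = (522 - 3325)*(1 + 3880/3669) = -2803*(1 + 3880*(1/3669)) = -2803*(1 + 3880/3669) = -2803*7549/3669 = -21159847/3669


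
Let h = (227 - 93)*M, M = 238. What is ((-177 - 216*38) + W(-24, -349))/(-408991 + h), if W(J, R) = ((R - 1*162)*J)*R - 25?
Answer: 4288546/377099 ≈ 11.372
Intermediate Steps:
W(J, R) = -25 + J*R*(-162 + R) (W(J, R) = ((R - 162)*J)*R - 25 = ((-162 + R)*J)*R - 25 = (J*(-162 + R))*R - 25 = J*R*(-162 + R) - 25 = -25 + J*R*(-162 + R))
h = 31892 (h = (227 - 93)*238 = 134*238 = 31892)
((-177 - 216*38) + W(-24, -349))/(-408991 + h) = ((-177 - 216*38) + (-25 - 24*(-349)² - 162*(-24)*(-349)))/(-408991 + 31892) = ((-177 - 8208) + (-25 - 24*121801 - 1356912))/(-377099) = (-8385 + (-25 - 2923224 - 1356912))*(-1/377099) = (-8385 - 4280161)*(-1/377099) = -4288546*(-1/377099) = 4288546/377099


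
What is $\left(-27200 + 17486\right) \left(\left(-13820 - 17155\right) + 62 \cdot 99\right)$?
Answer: $241266618$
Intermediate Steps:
$\left(-27200 + 17486\right) \left(\left(-13820 - 17155\right) + 62 \cdot 99\right) = - 9714 \left(-30975 + 6138\right) = \left(-9714\right) \left(-24837\right) = 241266618$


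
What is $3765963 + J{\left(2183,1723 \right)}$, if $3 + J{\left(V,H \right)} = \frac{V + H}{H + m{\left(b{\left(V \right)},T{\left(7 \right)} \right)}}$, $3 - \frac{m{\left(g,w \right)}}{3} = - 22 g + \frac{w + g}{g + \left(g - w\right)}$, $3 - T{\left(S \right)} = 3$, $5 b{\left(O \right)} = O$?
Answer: $\frac{1150353946620}{305461} \approx 3.766 \cdot 10^{6}$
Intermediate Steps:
$b{\left(O \right)} = \frac{O}{5}$
$T{\left(S \right)} = 0$ ($T{\left(S \right)} = 3 - 3 = 0$)
$m{\left(g,w \right)} = 9 + 66 g - \frac{3 \left(g + w\right)}{- w + 2 g}$ ($m{\left(g,w \right)} = 9 - 3 \left(- 22 g + \frac{w + g}{g + \left(g - w\right)}\right) = 9 - 3 \left(- 22 g + \frac{g + w}{- w + 2 g}\right) = 9 + \left(66 g - \frac{3 \left(g + w\right)}{- w + 2 g}\right) = 9 + 66 g - \frac{3 \left(g + w\right)}{- w + 2 g}$)
$J{\left(V,H \right)} = -3 + \frac{H + V}{H + \frac{15 \left(V + \frac{44 V^{2}}{25}\right)}{2 V}}$ ($J{\left(V,H \right)} = -3 + \frac{V + H}{H + \frac{3 \left(\left(-4\right) 0 + 5 \frac{V}{5} + 44 \left(\frac{V}{5}\right)^{2} - 22 \frac{V}{5} \cdot 0\right)}{\left(-1\right) 0 + 2 \frac{V}{5}}} = -3 + \frac{H + V}{H + \frac{3 \left(0 + V + 44 \frac{V^{2}}{25} + 0\right)}{0 + \frac{2 V}{5}}} = -3 + \frac{H + V}{H + \frac{3 \left(0 + V + \frac{44 V^{2}}{25} + 0\right)}{\frac{2}{5} V}} = -3 + \frac{H + V}{H + 3 \frac{5}{2 V} \left(V + \frac{44 V^{2}}{25}\right)} = -3 + \frac{H + V}{H + \frac{15 \left(V + \frac{44 V^{2}}{25}\right)}{2 V}}$)
$3765963 + J{\left(2183,1723 \right)} = 3765963 + \frac{-225 - 842638 - 34460}{75 + 10 \cdot 1723 + 132 \cdot 2183} = 3765963 + \frac{-225 - 842638 - 34460}{75 + 17230 + 288156} = 3765963 + \frac{1}{305461} \left(-877323\right) = 3765963 - \frac{877323}{305461} = \frac{1150353946620}{305461}$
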